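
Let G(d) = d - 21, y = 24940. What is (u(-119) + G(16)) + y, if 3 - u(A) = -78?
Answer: 25016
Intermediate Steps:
u(A) = 81 (u(A) = 3 - 1*(-78) = 3 + 78 = 81)
G(d) = -21 + d
(u(-119) + G(16)) + y = (81 + (-21 + 16)) + 24940 = (81 - 5) + 24940 = 76 + 24940 = 25016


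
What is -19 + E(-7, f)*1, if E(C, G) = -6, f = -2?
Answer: -25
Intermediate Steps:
-19 + E(-7, f)*1 = -19 - 6*1 = -19 - 6 = -25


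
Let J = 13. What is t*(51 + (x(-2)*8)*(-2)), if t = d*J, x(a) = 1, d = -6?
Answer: -2730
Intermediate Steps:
t = -78 (t = -6*13 = -78)
t*(51 + (x(-2)*8)*(-2)) = -78*(51 + (1*8)*(-2)) = -78*(51 + 8*(-2)) = -78*(51 - 16) = -78*35 = -2730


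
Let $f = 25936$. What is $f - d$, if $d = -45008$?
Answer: $70944$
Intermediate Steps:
$f - d = 25936 - -45008 = 25936 + 45008 = 70944$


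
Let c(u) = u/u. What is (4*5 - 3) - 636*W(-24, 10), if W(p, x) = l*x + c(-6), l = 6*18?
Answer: -687499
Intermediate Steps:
c(u) = 1
l = 108
W(p, x) = 1 + 108*x (W(p, x) = 108*x + 1 = 1 + 108*x)
(4*5 - 3) - 636*W(-24, 10) = (4*5 - 3) - 636*(1 + 108*10) = (20 - 3) - 636*(1 + 1080) = 17 - 636*1081 = 17 - 687516 = -687499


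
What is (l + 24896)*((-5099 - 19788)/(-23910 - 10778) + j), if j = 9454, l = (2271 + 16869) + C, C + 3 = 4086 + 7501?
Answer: 4560356648295/8672 ≈ 5.2587e+8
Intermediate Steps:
C = 11584 (C = -3 + (4086 + 7501) = -3 + 11587 = 11584)
l = 30724 (l = (2271 + 16869) + 11584 = 19140 + 11584 = 30724)
(l + 24896)*((-5099 - 19788)/(-23910 - 10778) + j) = (30724 + 24896)*((-5099 - 19788)/(-23910 - 10778) + 9454) = 55620*(-24887/(-34688) + 9454) = 55620*(-24887*(-1/34688) + 9454) = 55620*(24887/34688 + 9454) = 55620*(327965239/34688) = 4560356648295/8672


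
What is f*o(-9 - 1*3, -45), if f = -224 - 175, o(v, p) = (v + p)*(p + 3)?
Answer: -955206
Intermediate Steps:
o(v, p) = (3 + p)*(p + v) (o(v, p) = (p + v)*(3 + p) = (3 + p)*(p + v))
f = -399
f*o(-9 - 1*3, -45) = -399*((-45)² + 3*(-45) + 3*(-9 - 1*3) - 45*(-9 - 1*3)) = -399*(2025 - 135 + 3*(-9 - 3) - 45*(-9 - 3)) = -399*(2025 - 135 + 3*(-12) - 45*(-12)) = -399*(2025 - 135 - 36 + 540) = -399*2394 = -955206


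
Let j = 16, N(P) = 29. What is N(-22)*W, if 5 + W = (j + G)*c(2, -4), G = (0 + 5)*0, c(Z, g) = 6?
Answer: 2639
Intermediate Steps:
G = 0 (G = 5*0 = 0)
W = 91 (W = -5 + (16 + 0)*6 = -5 + 16*6 = -5 + 96 = 91)
N(-22)*W = 29*91 = 2639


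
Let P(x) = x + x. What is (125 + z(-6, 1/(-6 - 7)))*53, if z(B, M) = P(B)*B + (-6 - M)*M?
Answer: 1768610/169 ≈ 10465.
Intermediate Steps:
P(x) = 2*x
z(B, M) = 2*B² + M*(-6 - M) (z(B, M) = (2*B)*B + (-6 - M)*M = 2*B² + M*(-6 - M))
(125 + z(-6, 1/(-6 - 7)))*53 = (125 + (-(1/(-6 - 7))² - 6/(-6 - 7) + 2*(-6)²))*53 = (125 + (-(1/(-13))² - 6/(-13) + 2*36))*53 = (125 + (-(-1/13)² - 6*(-1/13) + 72))*53 = (125 + (-1*1/169 + 6/13 + 72))*53 = (125 + (-1/169 + 6/13 + 72))*53 = (125 + 12245/169)*53 = (33370/169)*53 = 1768610/169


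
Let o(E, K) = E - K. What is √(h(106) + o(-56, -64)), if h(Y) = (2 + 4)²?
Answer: 2*√11 ≈ 6.6332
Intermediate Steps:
h(Y) = 36 (h(Y) = 6² = 36)
√(h(106) + o(-56, -64)) = √(36 + (-56 - 1*(-64))) = √(36 + (-56 + 64)) = √(36 + 8) = √44 = 2*√11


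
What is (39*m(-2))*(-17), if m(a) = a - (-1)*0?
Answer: 1326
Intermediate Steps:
m(a) = a (m(a) = a - 1*0 = a + 0 = a)
(39*m(-2))*(-17) = (39*(-2))*(-17) = -78*(-17) = 1326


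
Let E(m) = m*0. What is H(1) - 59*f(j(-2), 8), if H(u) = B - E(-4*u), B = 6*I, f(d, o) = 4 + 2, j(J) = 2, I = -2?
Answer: -366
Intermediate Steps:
E(m) = 0
f(d, o) = 6
B = -12 (B = 6*(-2) = -12)
H(u) = -12 (H(u) = -12 - 1*0 = -12 + 0 = -12)
H(1) - 59*f(j(-2), 8) = -12 - 59*6 = -12 - 354 = -366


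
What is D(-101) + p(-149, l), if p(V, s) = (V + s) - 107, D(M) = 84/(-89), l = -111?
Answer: -32747/89 ≈ -367.94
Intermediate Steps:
D(M) = -84/89 (D(M) = 84*(-1/89) = -84/89)
p(V, s) = -107 + V + s
D(-101) + p(-149, l) = -84/89 + (-107 - 149 - 111) = -84/89 - 367 = -32747/89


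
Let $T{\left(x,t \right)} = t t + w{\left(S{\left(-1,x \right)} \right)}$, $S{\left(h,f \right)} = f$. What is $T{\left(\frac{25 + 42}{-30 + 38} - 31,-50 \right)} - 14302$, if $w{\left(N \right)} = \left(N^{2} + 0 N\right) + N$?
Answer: $- \frac{724015}{64} \approx -11313.0$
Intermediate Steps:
$w{\left(N \right)} = N + N^{2}$ ($w{\left(N \right)} = \left(N^{2} + 0\right) + N = N^{2} + N = N + N^{2}$)
$T{\left(x,t \right)} = t^{2} + x \left(1 + x\right)$ ($T{\left(x,t \right)} = t t + x \left(1 + x\right) = t^{2} + x \left(1 + x\right)$)
$T{\left(\frac{25 + 42}{-30 + 38} - 31,-50 \right)} - 14302 = \left(\left(-50\right)^{2} + \left(\frac{25 + 42}{-30 + 38} - 31\right) \left(1 - \left(31 - \frac{25 + 42}{-30 + 38}\right)\right)\right) - 14302 = \left(2500 + \left(\frac{67}{8} - 31\right) \left(1 - \left(31 - \frac{67}{8}\right)\right)\right) - 14302 = \left(2500 + \left(67 \cdot \frac{1}{8} - 31\right) \left(1 + \left(67 \cdot \frac{1}{8} - 31\right)\right)\right) - 14302 = \left(2500 + \left(\frac{67}{8} - 31\right) \left(1 + \left(\frac{67}{8} - 31\right)\right)\right) - 14302 = \left(2500 - \frac{181 \left(1 - \frac{181}{8}\right)}{8}\right) - 14302 = \left(2500 - - \frac{31313}{64}\right) - 14302 = \left(2500 + \frac{31313}{64}\right) - 14302 = \frac{191313}{64} - 14302 = - \frac{724015}{64}$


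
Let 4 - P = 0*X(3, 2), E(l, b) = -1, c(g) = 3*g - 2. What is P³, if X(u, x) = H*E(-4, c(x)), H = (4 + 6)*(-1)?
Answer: 64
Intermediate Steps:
c(g) = -2 + 3*g
H = -10 (H = 10*(-1) = -10)
X(u, x) = 10 (X(u, x) = -10*(-1) = 10)
P = 4 (P = 4 - 0*10 = 4 - 1*0 = 4 + 0 = 4)
P³ = 4³ = 64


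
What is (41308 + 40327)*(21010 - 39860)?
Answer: -1538819750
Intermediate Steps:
(41308 + 40327)*(21010 - 39860) = 81635*(-18850) = -1538819750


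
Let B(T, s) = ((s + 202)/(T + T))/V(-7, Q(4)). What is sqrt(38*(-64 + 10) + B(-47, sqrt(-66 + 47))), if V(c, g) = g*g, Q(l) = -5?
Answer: sqrt(-453305788 - 94*I*sqrt(19))/470 ≈ 2.0473e-5 - 45.3*I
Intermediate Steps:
V(c, g) = g**2
B(T, s) = (202 + s)/(50*T) (B(T, s) = ((s + 202)/(T + T))/((-5)**2) = ((202 + s)/((2*T)))/25 = ((202 + s)*(1/(2*T)))*(1/25) = ((202 + s)/(2*T))*(1/25) = (202 + s)/(50*T))
sqrt(38*(-64 + 10) + B(-47, sqrt(-66 + 47))) = sqrt(38*(-64 + 10) + (1/50)*(202 + sqrt(-66 + 47))/(-47)) = sqrt(38*(-54) + (1/50)*(-1/47)*(202 + sqrt(-19))) = sqrt(-2052 + (1/50)*(-1/47)*(202 + I*sqrt(19))) = sqrt(-2052 + (-101/1175 - I*sqrt(19)/2350)) = sqrt(-2411201/1175 - I*sqrt(19)/2350)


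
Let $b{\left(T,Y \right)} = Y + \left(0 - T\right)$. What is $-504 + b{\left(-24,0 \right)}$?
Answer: $-480$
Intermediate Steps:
$b{\left(T,Y \right)} = Y - T$
$-504 + b{\left(-24,0 \right)} = -504 + \left(0 - -24\right) = -504 + \left(0 + 24\right) = -504 + 24 = -480$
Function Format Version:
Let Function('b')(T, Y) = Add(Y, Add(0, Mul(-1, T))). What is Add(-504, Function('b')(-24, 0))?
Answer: -480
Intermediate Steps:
Function('b')(T, Y) = Add(Y, Mul(-1, T))
Add(-504, Function('b')(-24, 0)) = Add(-504, Add(0, Mul(-1, -24))) = Add(-504, Add(0, 24)) = Add(-504, 24) = -480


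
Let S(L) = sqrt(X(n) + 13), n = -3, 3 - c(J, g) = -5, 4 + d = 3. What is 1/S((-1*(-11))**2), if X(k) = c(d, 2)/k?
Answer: sqrt(93)/31 ≈ 0.31109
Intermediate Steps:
d = -1 (d = -4 + 3 = -1)
c(J, g) = 8 (c(J, g) = 3 - 1*(-5) = 3 + 5 = 8)
X(k) = 8/k
S(L) = sqrt(93)/3 (S(L) = sqrt(8/(-3) + 13) = sqrt(8*(-1/3) + 13) = sqrt(-8/3 + 13) = sqrt(31/3) = sqrt(93)/3)
1/S((-1*(-11))**2) = 1/(sqrt(93)/3) = sqrt(93)/31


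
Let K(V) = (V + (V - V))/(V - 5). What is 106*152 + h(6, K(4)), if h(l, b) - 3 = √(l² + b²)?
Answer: 16115 + 2*√13 ≈ 16122.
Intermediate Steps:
K(V) = V/(-5 + V) (K(V) = (V + 0)/(-5 + V) = V/(-5 + V))
h(l, b) = 3 + √(b² + l²) (h(l, b) = 3 + √(l² + b²) = 3 + √(b² + l²))
106*152 + h(6, K(4)) = 106*152 + (3 + √((4/(-5 + 4))² + 6²)) = 16112 + (3 + √((4/(-1))² + 36)) = 16112 + (3 + √((4*(-1))² + 36)) = 16112 + (3 + √((-4)² + 36)) = 16112 + (3 + √(16 + 36)) = 16112 + (3 + √52) = 16112 + (3 + 2*√13) = 16115 + 2*√13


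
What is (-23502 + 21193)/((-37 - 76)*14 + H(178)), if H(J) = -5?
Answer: 2309/1587 ≈ 1.4549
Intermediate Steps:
(-23502 + 21193)/((-37 - 76)*14 + H(178)) = (-23502 + 21193)/((-37 - 76)*14 - 5) = -2309/(-113*14 - 5) = -2309/(-1582 - 5) = -2309/(-1587) = -2309*(-1/1587) = 2309/1587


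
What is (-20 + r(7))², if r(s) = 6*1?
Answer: 196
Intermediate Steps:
r(s) = 6
(-20 + r(7))² = (-20 + 6)² = (-14)² = 196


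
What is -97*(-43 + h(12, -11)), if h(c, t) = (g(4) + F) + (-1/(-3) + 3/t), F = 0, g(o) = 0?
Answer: 137449/33 ≈ 4165.1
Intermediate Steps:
h(c, t) = 1/3 + 3/t (h(c, t) = (0 + 0) + (-1/(-3) + 3/t) = 0 + (-1*(-1/3) + 3/t) = 0 + (1/3 + 3/t) = 1/3 + 3/t)
-97*(-43 + h(12, -11)) = -97*(-43 + (1/3)*(9 - 11)/(-11)) = -97*(-43 + (1/3)*(-1/11)*(-2)) = -97*(-43 + 2/33) = -97*(-1417/33) = 137449/33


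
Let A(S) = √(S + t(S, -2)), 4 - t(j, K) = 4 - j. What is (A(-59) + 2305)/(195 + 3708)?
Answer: 2305/3903 + I*√118/3903 ≈ 0.59057 + 0.0027832*I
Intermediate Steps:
t(j, K) = j (t(j, K) = 4 - (4 - j) = 4 + (-4 + j) = j)
A(S) = √2*√S (A(S) = √(S + S) = √(2*S) = √2*√S)
(A(-59) + 2305)/(195 + 3708) = (√2*√(-59) + 2305)/(195 + 3708) = (√2*(I*√59) + 2305)/3903 = (I*√118 + 2305)*(1/3903) = (2305 + I*√118)*(1/3903) = 2305/3903 + I*√118/3903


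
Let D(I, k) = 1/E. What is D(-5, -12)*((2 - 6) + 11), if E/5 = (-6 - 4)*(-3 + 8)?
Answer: -7/250 ≈ -0.028000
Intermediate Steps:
E = -250 (E = 5*((-6 - 4)*(-3 + 8)) = 5*(-10*5) = 5*(-50) = -250)
D(I, k) = -1/250 (D(I, k) = 1/(-250) = -1/250)
D(-5, -12)*((2 - 6) + 11) = -((2 - 6) + 11)/250 = -(-4 + 11)/250 = -1/250*7 = -7/250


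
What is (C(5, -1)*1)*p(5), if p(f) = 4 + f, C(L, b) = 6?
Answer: 54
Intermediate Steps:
(C(5, -1)*1)*p(5) = (6*1)*(4 + 5) = 6*9 = 54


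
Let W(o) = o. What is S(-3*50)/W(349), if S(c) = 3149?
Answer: 3149/349 ≈ 9.0229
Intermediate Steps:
S(-3*50)/W(349) = 3149/349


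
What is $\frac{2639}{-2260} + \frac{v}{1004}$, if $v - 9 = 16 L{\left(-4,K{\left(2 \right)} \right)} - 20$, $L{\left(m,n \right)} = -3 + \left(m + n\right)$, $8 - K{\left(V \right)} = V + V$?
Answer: $- \frac{173931}{141815} \approx -1.2265$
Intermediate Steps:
$K{\left(V \right)} = 8 - 2 V$ ($K{\left(V \right)} = 8 - \left(V + V\right) = 8 - 2 V$)
$L{\left(m,n \right)} = -3 + m + n$
$v = -59$ ($v = 9 + \left(16 \left(-3 - 4 + \left(8 - 4\right)\right) - 20\right) = 9 + \left(16 \left(-3 - 4 + 4\right) - 20\right) = 9 + \left(16 \left(-3\right) - 20\right) = 9 - 68 = -59$)
$\frac{2639}{-2260} + \frac{v}{1004} = \frac{2639}{-2260} - \frac{59}{1004} = 2639 \left(- \frac{1}{2260}\right) - \frac{59}{1004} = - \frac{2639}{2260} - \frac{59}{1004} = - \frac{173931}{141815}$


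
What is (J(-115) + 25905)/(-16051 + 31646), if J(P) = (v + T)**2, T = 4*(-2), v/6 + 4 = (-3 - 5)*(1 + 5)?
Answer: 25661/3119 ≈ 8.2273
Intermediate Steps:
v = -312 (v = -24 + 6*((-3 - 5)*(1 + 5)) = -24 + 6*(-8*6) = -24 + 6*(-48) = -24 - 288 = -312)
T = -8
J(P) = 102400 (J(P) = (-312 - 8)**2 = (-320)**2 = 102400)
(J(-115) + 25905)/(-16051 + 31646) = (102400 + 25905)/(-16051 + 31646) = 128305/15595 = 128305*(1/15595) = 25661/3119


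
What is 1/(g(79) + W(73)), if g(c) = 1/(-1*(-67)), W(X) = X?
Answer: 67/4892 ≈ 0.013696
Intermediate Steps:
g(c) = 1/67
1/(g(79) + W(73)) = 1/(1/67 + 73) = 1/(4892/67) = 67/4892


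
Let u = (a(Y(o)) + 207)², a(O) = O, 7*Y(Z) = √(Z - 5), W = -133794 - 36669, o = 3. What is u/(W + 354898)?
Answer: (1449 + I*√2)²/9037315 ≈ 0.23233 + 0.0004535*I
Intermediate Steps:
W = -170463
Y(Z) = √(-5 + Z)/7 (Y(Z) = √(Z - 5)/7 = √(-5 + Z)/7)
u = (207 + I*√2/7)² (u = (√(-5 + 3)/7 + 207)² = (√(-2)/7 + 207)² = ((I*√2)/7 + 207)² = (I*√2/7 + 207)² = (207 + I*√2/7)² ≈ 42849.0 + 83.64*I)
u/(W + 354898) = ((1449 + I*√2)²/49)/(-170463 + 354898) = ((1449 + I*√2)²/49)/184435 = ((1449 + I*√2)²/49)*(1/184435) = (1449 + I*√2)²/9037315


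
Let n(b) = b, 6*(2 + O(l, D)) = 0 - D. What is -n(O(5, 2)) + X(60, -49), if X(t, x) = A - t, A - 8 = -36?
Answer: -257/3 ≈ -85.667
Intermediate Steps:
A = -28 (A = 8 - 36 = -28)
O(l, D) = -2 - D/6 (O(l, D) = -2 + (0 - D)/6 = -2 + (-D)/6 = -2 - D/6)
X(t, x) = -28 - t
-n(O(5, 2)) + X(60, -49) = -(-2 - ⅙*2) + (-28 - 1*60) = -(-2 - ⅓) + (-28 - 60) = -1*(-7/3) - 88 = 7/3 - 88 = -257/3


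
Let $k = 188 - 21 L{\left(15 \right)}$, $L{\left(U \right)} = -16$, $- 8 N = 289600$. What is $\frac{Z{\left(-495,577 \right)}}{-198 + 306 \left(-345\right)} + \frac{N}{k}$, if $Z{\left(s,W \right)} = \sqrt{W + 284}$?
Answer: $- \frac{9050}{131} - \frac{\sqrt{861}}{105768} \approx -69.084$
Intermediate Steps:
$N = -36200$ ($N = \left(- \frac{1}{8}\right) 289600 = -36200$)
$Z{\left(s,W \right)} = \sqrt{284 + W}$
$k = 524$ ($k = 188 - -336 = 188 + 336 = 524$)
$\frac{Z{\left(-495,577 \right)}}{-198 + 306 \left(-345\right)} + \frac{N}{k} = \frac{\sqrt{284 + 577}}{-198 + 306 \left(-345\right)} - \frac{36200}{524} = \frac{\sqrt{861}}{-198 - 105570} - \frac{9050}{131} = \frac{\sqrt{861}}{-105768} - \frac{9050}{131} = \sqrt{861} \left(- \frac{1}{105768}\right) - \frac{9050}{131} = - \frac{\sqrt{861}}{105768} - \frac{9050}{131} = - \frac{9050}{131} - \frac{\sqrt{861}}{105768}$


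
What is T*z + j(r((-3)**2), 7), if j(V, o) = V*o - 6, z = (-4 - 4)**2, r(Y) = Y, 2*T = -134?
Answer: -4231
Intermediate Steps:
T = -67 (T = (1/2)*(-134) = -67)
z = 64 (z = (-8)**2 = 64)
j(V, o) = -6 + V*o
T*z + j(r((-3)**2), 7) = -67*64 + (-6 + (-3)**2*7) = -4288 + (-6 + 9*7) = -4288 + (-6 + 63) = -4288 + 57 = -4231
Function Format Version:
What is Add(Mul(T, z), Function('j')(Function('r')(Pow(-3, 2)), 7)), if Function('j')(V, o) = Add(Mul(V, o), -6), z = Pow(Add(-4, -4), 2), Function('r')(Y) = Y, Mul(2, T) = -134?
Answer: -4231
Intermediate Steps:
T = -67 (T = Mul(Rational(1, 2), -134) = -67)
z = 64 (z = Pow(-8, 2) = 64)
Function('j')(V, o) = Add(-6, Mul(V, o))
Add(Mul(T, z), Function('j')(Function('r')(Pow(-3, 2)), 7)) = Add(Mul(-67, 64), Add(-6, Mul(Pow(-3, 2), 7))) = Add(-4288, Add(-6, Mul(9, 7))) = Add(-4288, Add(-6, 63)) = Add(-4288, 57) = -4231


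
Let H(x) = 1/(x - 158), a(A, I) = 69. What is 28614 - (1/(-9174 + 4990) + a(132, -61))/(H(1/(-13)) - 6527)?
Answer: 1605817804914273/56119983632 ≈ 28614.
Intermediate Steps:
H(x) = 1/(-158 + x)
28614 - (1/(-9174 + 4990) + a(132, -61))/(H(1/(-13)) - 6527) = 28614 - (1/(-9174 + 4990) + 69)/(1/(-158 + 1/(-13)) - 6527) = 28614 - (1/(-4184) + 69)/(1/(-158 - 1/13) - 6527) = 28614 - (-1/4184 + 69)/(1/(-2055/13) - 6527) = 28614 - 288695/(4184*(-13/2055 - 6527)) = 28614 - 288695/(4184*(-13412998/2055)) = 28614 - 288695*(-2055)/(4184*13412998) = 28614 - 1*(-593268225/56119983632) = 28614 + 593268225/56119983632 = 1605817804914273/56119983632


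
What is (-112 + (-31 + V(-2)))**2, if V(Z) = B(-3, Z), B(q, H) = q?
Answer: 21316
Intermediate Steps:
V(Z) = -3
(-112 + (-31 + V(-2)))**2 = (-112 + (-31 - 3))**2 = (-112 - 34)**2 = (-146)**2 = 21316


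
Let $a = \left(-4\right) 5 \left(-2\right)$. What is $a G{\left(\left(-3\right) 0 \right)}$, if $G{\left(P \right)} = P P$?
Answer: $0$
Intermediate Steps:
$a = 40$ ($a = \left(-20\right) \left(-2\right) = 40$)
$G{\left(P \right)} = P^{2}$
$a G{\left(\left(-3\right) 0 \right)} = 40 \left(\left(-3\right) 0\right)^{2} = 40 \cdot 0^{2} = 40 \cdot 0 = 0$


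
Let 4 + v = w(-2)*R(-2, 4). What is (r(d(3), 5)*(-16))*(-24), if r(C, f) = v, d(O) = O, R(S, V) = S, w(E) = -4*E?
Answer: -7680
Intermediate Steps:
v = -20 (v = -4 - 4*(-2)*(-2) = -4 + 8*(-2) = -4 - 16 = -20)
r(C, f) = -20
(r(d(3), 5)*(-16))*(-24) = -20*(-16)*(-24) = 320*(-24) = -7680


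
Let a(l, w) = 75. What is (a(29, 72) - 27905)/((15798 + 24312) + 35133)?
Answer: -27830/75243 ≈ -0.36987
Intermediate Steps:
(a(29, 72) - 27905)/((15798 + 24312) + 35133) = (75 - 27905)/((15798 + 24312) + 35133) = -27830/(40110 + 35133) = -27830/75243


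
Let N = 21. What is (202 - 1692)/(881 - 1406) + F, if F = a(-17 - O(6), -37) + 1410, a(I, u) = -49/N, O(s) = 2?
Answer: 148103/105 ≈ 1410.5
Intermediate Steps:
a(I, u) = -7/3 (a(I, u) = -49/21 = -49*1/21 = -7/3)
F = 4223/3 (F = -7/3 + 1410 = 4223/3 ≈ 1407.7)
(202 - 1692)/(881 - 1406) + F = (202 - 1692)/(881 - 1406) + 4223/3 = -1490/(-525) + 4223/3 = -1490*(-1/525) + 4223/3 = 298/105 + 4223/3 = 148103/105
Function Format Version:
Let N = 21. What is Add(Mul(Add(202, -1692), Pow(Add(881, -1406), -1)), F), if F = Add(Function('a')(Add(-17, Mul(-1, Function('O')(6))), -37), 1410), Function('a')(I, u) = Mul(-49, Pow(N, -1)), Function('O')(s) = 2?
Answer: Rational(148103, 105) ≈ 1410.5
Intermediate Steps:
Function('a')(I, u) = Rational(-7, 3) (Function('a')(I, u) = Mul(-49, Pow(21, -1)) = Mul(-49, Rational(1, 21)) = Rational(-7, 3))
F = Rational(4223, 3) (F = Add(Rational(-7, 3), 1410) = Rational(4223, 3) ≈ 1407.7)
Add(Mul(Add(202, -1692), Pow(Add(881, -1406), -1)), F) = Add(Mul(Add(202, -1692), Pow(Add(881, -1406), -1)), Rational(4223, 3)) = Add(Mul(-1490, Pow(-525, -1)), Rational(4223, 3)) = Add(Mul(-1490, Rational(-1, 525)), Rational(4223, 3)) = Add(Rational(298, 105), Rational(4223, 3)) = Rational(148103, 105)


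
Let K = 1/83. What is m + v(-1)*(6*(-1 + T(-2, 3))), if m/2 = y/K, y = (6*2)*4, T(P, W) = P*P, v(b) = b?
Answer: 7950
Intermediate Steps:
T(P, W) = P²
y = 48 (y = 12*4 = 48)
K = 1/83 ≈ 0.012048
m = 7968 (m = 2*(48/(1/83)) = 2*(48*83) = 2*3984 = 7968)
m + v(-1)*(6*(-1 + T(-2, 3))) = 7968 - 6*(-1 + (-2)²) = 7968 - 6*(-1 + 4) = 7968 - 6*3 = 7968 - 1*18 = 7968 - 18 = 7950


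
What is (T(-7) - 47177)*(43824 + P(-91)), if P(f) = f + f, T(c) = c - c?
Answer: -2058898634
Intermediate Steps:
T(c) = 0
P(f) = 2*f
(T(-7) - 47177)*(43824 + P(-91)) = (0 - 47177)*(43824 + 2*(-91)) = -47177*(43824 - 182) = -47177*43642 = -2058898634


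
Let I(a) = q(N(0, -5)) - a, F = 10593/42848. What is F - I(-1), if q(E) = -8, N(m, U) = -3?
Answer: 310529/42848 ≈ 7.2472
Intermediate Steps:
F = 10593/42848 (F = 10593*(1/42848) = 10593/42848 ≈ 0.24722)
I(a) = -8 - a
F - I(-1) = 10593/42848 - (-8 - 1*(-1)) = 10593/42848 - (-8 + 1) = 10593/42848 - 1*(-7) = 10593/42848 + 7 = 310529/42848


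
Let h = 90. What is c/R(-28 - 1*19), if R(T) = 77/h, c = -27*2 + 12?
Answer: -540/11 ≈ -49.091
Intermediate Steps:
c = -42 (c = -54 + 12 = -42)
R(T) = 77/90
c/R(-28 - 1*19) = -42/77/90 = -42*90/77 = -540/11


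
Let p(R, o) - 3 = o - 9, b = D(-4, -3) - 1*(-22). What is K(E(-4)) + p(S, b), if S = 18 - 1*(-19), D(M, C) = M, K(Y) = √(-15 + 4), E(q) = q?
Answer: 12 + I*√11 ≈ 12.0 + 3.3166*I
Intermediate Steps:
K(Y) = I*√11 (K(Y) = √(-11) = I*√11)
b = 18 (b = -4 - 1*(-22) = -4 + 22 = 18)
S = 37 (S = 18 + 19 = 37)
p(R, o) = -6 + o (p(R, o) = 3 + (o - 9) = 3 + (-9 + o) = -6 + o)
K(E(-4)) + p(S, b) = I*√11 + (-6 + 18) = I*√11 + 12 = 12 + I*√11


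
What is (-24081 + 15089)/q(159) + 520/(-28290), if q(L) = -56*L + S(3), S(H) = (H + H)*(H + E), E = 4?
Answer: 4162924/4178433 ≈ 0.99629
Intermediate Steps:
S(H) = 2*H*(4 + H) (S(H) = (H + H)*(H + 4) = (2*H)*(4 + H) = 2*H*(4 + H))
q(L) = 42 - 56*L (q(L) = -56*L + 2*3*(4 + 3) = -56*L + 2*3*7 = -56*L + 42 = 42 - 56*L)
(-24081 + 15089)/q(159) + 520/(-28290) = (-24081 + 15089)/(42 - 56*159) + 520/(-28290) = -8992/(42 - 8904) + 520*(-1/28290) = -8992/(-8862) - 52/2829 = -8992*(-1/8862) - 52/2829 = 4496/4431 - 52/2829 = 4162924/4178433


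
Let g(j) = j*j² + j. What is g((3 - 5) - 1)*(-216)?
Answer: 6480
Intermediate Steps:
g(j) = j + j³ (g(j) = j³ + j = j + j³)
g((3 - 5) - 1)*(-216) = (((3 - 5) - 1) + ((3 - 5) - 1)³)*(-216) = ((-2 - 1) + (-2 - 1)³)*(-216) = (-3 + (-3)³)*(-216) = (-3 - 27)*(-216) = -30*(-216) = 6480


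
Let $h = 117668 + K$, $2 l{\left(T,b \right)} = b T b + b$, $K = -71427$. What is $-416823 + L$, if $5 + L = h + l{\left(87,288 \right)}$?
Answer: $3237621$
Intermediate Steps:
$l{\left(T,b \right)} = \frac{b}{2} + \frac{T b^{2}}{2}$ ($l{\left(T,b \right)} = \frac{b T b + b}{2} = \frac{T b b + b}{2} = \frac{T b^{2} + b}{2} = \frac{b + T b^{2}}{2} = \frac{b}{2} + \frac{T b^{2}}{2}$)
$h = 46241$ ($h = 117668 - 71427 = 46241$)
$L = 3654444$ ($L = -5 + \left(46241 + \frac{1}{2} \cdot 288 \left(1 + 87 \cdot 288\right)\right) = -5 + \left(46241 + \frac{1}{2} \cdot 288 \left(1 + 25056\right)\right) = -5 + \left(46241 + \frac{1}{2} \cdot 288 \cdot 25057\right) = -5 + \left(46241 + 3608208\right) = -5 + 3654449 = 3654444$)
$-416823 + L = -416823 + 3654444 = 3237621$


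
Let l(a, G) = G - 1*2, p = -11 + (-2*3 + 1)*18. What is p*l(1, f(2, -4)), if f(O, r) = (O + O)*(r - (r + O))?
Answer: 1010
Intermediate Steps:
f(O, r) = -2*O**2 (f(O, r) = (2*O)*(r - (O + r)) = (2*O)*(r + (-O - r)) = (2*O)*(-O) = -2*O**2)
p = -101 (p = -11 + (-6 + 1)*18 = -11 - 5*18 = -11 - 90 = -101)
l(a, G) = -2 + G (l(a, G) = G - 2 = -2 + G)
p*l(1, f(2, -4)) = -101*(-2 - 2*2**2) = -101*(-2 - 2*4) = -101*(-2 - 8) = -101*(-10) = 1010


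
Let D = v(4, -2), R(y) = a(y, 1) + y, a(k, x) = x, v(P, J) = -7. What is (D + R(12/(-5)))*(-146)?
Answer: 6132/5 ≈ 1226.4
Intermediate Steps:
R(y) = 1 + y
D = -7
(D + R(12/(-5)))*(-146) = (-7 + (1 + 12/(-5)))*(-146) = (-7 + (1 + 12*(-1/5)))*(-146) = (-7 + (1 - 12/5))*(-146) = (-7 - 7/5)*(-146) = -42/5*(-146) = 6132/5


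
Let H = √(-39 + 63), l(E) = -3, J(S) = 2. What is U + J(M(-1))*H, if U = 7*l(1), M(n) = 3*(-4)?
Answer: -21 + 4*√6 ≈ -11.202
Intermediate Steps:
M(n) = -12
H = 2*√6 (H = √24 = 2*√6 ≈ 4.8990)
U = -21 (U = 7*(-3) = -21)
U + J(M(-1))*H = -21 + 2*(2*√6) = -21 + 4*√6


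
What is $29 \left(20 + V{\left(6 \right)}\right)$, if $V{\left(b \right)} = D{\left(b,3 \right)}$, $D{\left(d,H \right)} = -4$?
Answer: $464$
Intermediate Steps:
$V{\left(b \right)} = -4$
$29 \left(20 + V{\left(6 \right)}\right) = 29 \left(20 - 4\right) = 29 \cdot 16 = 464$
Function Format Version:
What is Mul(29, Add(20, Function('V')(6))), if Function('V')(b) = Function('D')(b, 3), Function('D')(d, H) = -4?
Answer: 464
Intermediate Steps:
Function('V')(b) = -4
Mul(29, Add(20, Function('V')(6))) = Mul(29, Add(20, -4)) = Mul(29, 16) = 464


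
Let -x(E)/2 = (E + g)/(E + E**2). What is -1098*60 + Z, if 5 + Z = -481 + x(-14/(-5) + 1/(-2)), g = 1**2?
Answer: -1526438/23 ≈ -66367.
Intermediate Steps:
g = 1
x(E) = -2*(1 + E)/(E + E**2) (x(E) = -2*(E + 1)/(E + E**2) = -2*(1 + E)/(E + E**2))
Z = -11198/23 (Z = -5 + (-481 - 2/(-14/(-5) + 1/(-2))) = -5 + (-481 - 2/(-14*(-1/5) + 1*(-1/2))) = -5 + (-481 - 2/(14/5 - 1/2)) = -5 + (-481 - 2/23/10) = -5 + (-481 - 2*10/23) = -5 + (-481 - 20/23) = -5 - 11083/23 = -11198/23 ≈ -486.87)
-1098*60 + Z = -1098*60 - 11198/23 = -65880 - 11198/23 = -1526438/23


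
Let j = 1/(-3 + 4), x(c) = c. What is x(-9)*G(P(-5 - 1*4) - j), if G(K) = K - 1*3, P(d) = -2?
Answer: 54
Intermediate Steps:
j = 1 (j = 1/1 = 1)
G(K) = -3 + K (G(K) = K - 3 = -3 + K)
x(-9)*G(P(-5 - 1*4) - j) = -9*(-3 + (-2 - 1*1)) = -9*(-3 + (-2 - 1)) = -9*(-3 - 3) = -9*(-6) = 54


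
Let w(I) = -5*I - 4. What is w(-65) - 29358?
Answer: -29037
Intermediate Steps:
w(I) = -4 - 5*I
w(-65) - 29358 = (-4 - 5*(-65)) - 29358 = (-4 + 325) - 29358 = 321 - 29358 = -29037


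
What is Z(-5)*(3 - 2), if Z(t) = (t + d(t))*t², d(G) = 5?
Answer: 0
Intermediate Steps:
Z(t) = t²*(5 + t) (Z(t) = (t + 5)*t² = (5 + t)*t² = t²*(5 + t))
Z(-5)*(3 - 2) = ((-5)²*(5 - 5))*(3 - 2) = (25*0)*1 = 0*1 = 0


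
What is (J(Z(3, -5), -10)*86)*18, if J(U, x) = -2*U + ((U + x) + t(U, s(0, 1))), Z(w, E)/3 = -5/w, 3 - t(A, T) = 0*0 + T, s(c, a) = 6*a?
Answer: -12384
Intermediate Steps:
t(A, T) = 3 - T (t(A, T) = 3 - (0*0 + T) = 3 - (0 + T) = 3 - T)
Z(w, E) = -15/w (Z(w, E) = 3*(-5/w) = -15/w)
J(U, x) = -3 + x - U (J(U, x) = -2*U + ((U + x) + (3 - 6)) = -2*U + ((U + x) - 3) = -2*U + (-3 + U + x) = -3 + x - U)
(J(Z(3, -5), -10)*86)*18 = ((-3 - 10 - (-15)/3)*86)*18 = ((-3 - 10 - 1*(-5))*86)*18 = ((-3 - 10 + 5)*86)*18 = -8*86*18 = -688*18 = -12384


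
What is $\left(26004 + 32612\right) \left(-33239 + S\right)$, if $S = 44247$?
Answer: $645244928$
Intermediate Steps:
$\left(26004 + 32612\right) \left(-33239 + S\right) = \left(26004 + 32612\right) \left(-33239 + 44247\right) = 58616 \cdot 11008 = 645244928$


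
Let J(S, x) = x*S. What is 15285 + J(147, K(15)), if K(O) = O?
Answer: 17490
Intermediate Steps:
J(S, x) = S*x
15285 + J(147, K(15)) = 15285 + 147*15 = 15285 + 2205 = 17490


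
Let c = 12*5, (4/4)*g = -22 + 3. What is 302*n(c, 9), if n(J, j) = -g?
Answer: 5738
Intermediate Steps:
g = -19 (g = -22 + 3 = -19)
c = 60
n(J, j) = 19 (n(J, j) = -1*(-19) = 19)
302*n(c, 9) = 302*19 = 5738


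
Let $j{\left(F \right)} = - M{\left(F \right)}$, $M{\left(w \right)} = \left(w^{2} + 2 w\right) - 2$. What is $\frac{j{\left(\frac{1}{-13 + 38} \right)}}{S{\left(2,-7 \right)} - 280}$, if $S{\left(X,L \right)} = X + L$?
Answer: $- \frac{1199}{178125} \approx -0.0067312$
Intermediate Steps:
$S{\left(X,L \right)} = L + X$
$M{\left(w \right)} = -2 + w^{2} + 2 w$
$j{\left(F \right)} = 2 - F^{2} - 2 F$ ($j{\left(F \right)} = - (-2 + F^{2} + 2 F) = 2 - F^{2} - 2 F$)
$\frac{j{\left(\frac{1}{-13 + 38} \right)}}{S{\left(2,-7 \right)} - 280} = \frac{2 - \left(\frac{1}{-13 + 38}\right)^{2} - \frac{2}{-13 + 38}}{\left(-7 + 2\right) - 280} = \frac{2 - \left(\frac{1}{25}\right)^{2} - \frac{2}{25}}{-5 - 280} = \frac{2 - \left(\frac{1}{25}\right)^{2} - \frac{2}{25}}{-285} = - \frac{2 - \frac{1}{625} - \frac{2}{25}}{285} = \left(- \frac{1}{285}\right) \frac{1199}{625} = - \frac{1199}{178125}$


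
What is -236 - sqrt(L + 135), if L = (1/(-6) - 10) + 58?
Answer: -236 - sqrt(6582)/6 ≈ -249.52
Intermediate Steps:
L = 287/6 (L = (-1/6 - 10) + 58 = -61/6 + 58 = 287/6 ≈ 47.833)
-236 - sqrt(L + 135) = -236 - sqrt(287/6 + 135) = -236 - sqrt(1097/6) = -236 - sqrt(6582)/6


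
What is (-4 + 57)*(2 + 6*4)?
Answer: 1378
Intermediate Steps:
(-4 + 57)*(2 + 6*4) = 53*(2 + 24) = 53*26 = 1378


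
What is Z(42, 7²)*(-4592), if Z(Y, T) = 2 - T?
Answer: 215824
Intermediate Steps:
Z(42, 7²)*(-4592) = (2 - 1*7²)*(-4592) = (2 - 1*49)*(-4592) = (2 - 49)*(-4592) = -47*(-4592) = 215824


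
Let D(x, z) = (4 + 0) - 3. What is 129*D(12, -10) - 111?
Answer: 18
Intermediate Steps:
D(x, z) = 1 (D(x, z) = 4 - 3 = 1)
129*D(12, -10) - 111 = 129*1 - 111 = 129 - 111 = 18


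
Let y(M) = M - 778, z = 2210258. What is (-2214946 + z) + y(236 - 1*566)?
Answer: -5796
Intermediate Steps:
y(M) = -778 + M
(-2214946 + z) + y(236 - 1*566) = (-2214946 + 2210258) + (-778 + (236 - 1*566)) = -4688 + (-778 + (236 - 566)) = -4688 + (-778 - 330) = -4688 - 1108 = -5796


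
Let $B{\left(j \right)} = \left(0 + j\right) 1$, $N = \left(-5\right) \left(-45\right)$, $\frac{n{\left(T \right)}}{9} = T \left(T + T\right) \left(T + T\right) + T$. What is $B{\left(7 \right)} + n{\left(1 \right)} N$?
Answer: $10132$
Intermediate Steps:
$n{\left(T \right)} = 9 T + 36 T^{3}$ ($n{\left(T \right)} = 9 \left(T \left(T + T\right) \left(T + T\right) + T\right) = 9 \left(T 2 T 2 T + T\right) = 9 \left(T 4 T^{2} + T\right) = 9 \left(4 T^{3} + T\right) = 9 \left(T + 4 T^{3}\right) = 9 T + 36 T^{3}$)
$N = 225$
$B{\left(j \right)} = j$ ($B{\left(j \right)} = j 1 = j$)
$B{\left(7 \right)} + n{\left(1 \right)} N = 7 + \left(9 \cdot 1 + 36 \cdot 1^{3}\right) 225 = 7 + \left(9 + 36 \cdot 1\right) 225 = 7 + \left(9 + 36\right) 225 = 7 + 45 \cdot 225 = 7 + 10125 = 10132$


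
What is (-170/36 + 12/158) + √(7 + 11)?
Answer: -6607/1422 + 3*√2 ≈ -0.40363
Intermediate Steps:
(-170/36 + 12/158) + √(7 + 11) = (-170*1/36 + 12*(1/158)) + √18 = (-85/18 + 6/79) + 3*√2 = -6607/1422 + 3*√2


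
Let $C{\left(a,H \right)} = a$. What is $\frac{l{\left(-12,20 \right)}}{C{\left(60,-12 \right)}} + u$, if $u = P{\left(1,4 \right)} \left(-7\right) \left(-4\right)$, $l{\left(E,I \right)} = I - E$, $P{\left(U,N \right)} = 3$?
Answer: $\frac{1268}{15} \approx 84.533$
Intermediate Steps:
$u = 84$ ($u = 3 \left(-7\right) \left(-4\right) = \left(-21\right) \left(-4\right) = 84$)
$\frac{l{\left(-12,20 \right)}}{C{\left(60,-12 \right)}} + u = \frac{20 - -12}{60} + 84 = \left(20 + 12\right) \frac{1}{60} + 84 = 32 \cdot \frac{1}{60} + 84 = \frac{8}{15} + 84 = \frac{1268}{15}$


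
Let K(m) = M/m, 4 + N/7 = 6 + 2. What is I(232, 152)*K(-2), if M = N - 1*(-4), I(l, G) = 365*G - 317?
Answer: -882608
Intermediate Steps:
I(l, G) = -317 + 365*G
N = 28 (N = -28 + 7*(6 + 2) = -28 + 7*8 = -28 + 56 = 28)
M = 32 (M = 28 - 1*(-4) = 28 + 4 = 32)
K(m) = 32/m
I(232, 152)*K(-2) = (-317 + 365*152)*(32/(-2)) = (-317 + 55480)*(32*(-½)) = 55163*(-16) = -882608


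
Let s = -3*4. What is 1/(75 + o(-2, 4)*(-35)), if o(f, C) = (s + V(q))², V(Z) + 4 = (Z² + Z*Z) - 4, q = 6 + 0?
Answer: -1/94565 ≈ -1.0575e-5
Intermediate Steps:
s = -12
q = 6
V(Z) = -8 + 2*Z² (V(Z) = -4 + ((Z² + Z*Z) - 4) = -4 + ((Z² + Z²) - 4) = -4 + (2*Z² - 4) = -4 + (-4 + 2*Z²) = -8 + 2*Z²)
o(f, C) = 2704 (o(f, C) = (-12 + (-8 + 2*6²))² = (-12 + (-8 + 2*36))² = (-12 + (-8 + 72))² = (-12 + 64)² = 52² = 2704)
1/(75 + o(-2, 4)*(-35)) = 1/(75 + 2704*(-35)) = 1/(75 - 94640) = 1/(-94565) = -1/94565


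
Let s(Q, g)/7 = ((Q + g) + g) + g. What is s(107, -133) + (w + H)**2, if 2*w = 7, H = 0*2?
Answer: -8127/4 ≈ -2031.8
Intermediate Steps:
s(Q, g) = 7*Q + 21*g (s(Q, g) = 7*(((Q + g) + g) + g) = 7*((Q + 2*g) + g) = 7*(Q + 3*g) = 7*Q + 21*g)
H = 0
w = 7/2 (w = (1/2)*7 = 7/2 ≈ 3.5000)
s(107, -133) + (w + H)**2 = (7*107 + 21*(-133)) + (7/2 + 0)**2 = (749 - 2793) + (7/2)**2 = -2044 + 49/4 = -8127/4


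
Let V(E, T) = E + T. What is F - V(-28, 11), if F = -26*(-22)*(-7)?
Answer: -3987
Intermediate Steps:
F = -4004 (F = 572*(-7) = -4004)
F - V(-28, 11) = -4004 - (-28 + 11) = -4004 - 1*(-17) = -4004 + 17 = -3987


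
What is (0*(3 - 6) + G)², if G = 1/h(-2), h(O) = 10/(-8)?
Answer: 16/25 ≈ 0.64000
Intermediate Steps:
h(O) = -5/4 (h(O) = 10*(-⅛) = -5/4)
G = -⅘ (G = 1/(-5/4) = -⅘ ≈ -0.80000)
(0*(3 - 6) + G)² = (0*(3 - 6) - ⅘)² = (0*(-3) - ⅘)² = (0 - ⅘)² = (-⅘)² = 16/25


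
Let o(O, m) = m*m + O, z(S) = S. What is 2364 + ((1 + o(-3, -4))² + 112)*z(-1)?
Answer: 2056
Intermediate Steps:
o(O, m) = O + m² (o(O, m) = m² + O = O + m²)
2364 + ((1 + o(-3, -4))² + 112)*z(-1) = 2364 + ((1 + (-3 + (-4)²))² + 112)*(-1) = 2364 + ((1 + (-3 + 16))² + 112)*(-1) = 2364 + ((1 + 13)² + 112)*(-1) = 2364 + (14² + 112)*(-1) = 2364 + (196 + 112)*(-1) = 2364 + 308*(-1) = 2364 - 308 = 2056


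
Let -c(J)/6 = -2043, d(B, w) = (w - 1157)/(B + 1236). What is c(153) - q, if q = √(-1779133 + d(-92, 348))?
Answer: 12258 - I*√582104082846/572 ≈ 12258.0 - 1333.8*I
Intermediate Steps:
d(B, w) = (-1157 + w)/(1236 + B)
c(J) = 12258 (c(J) = -6*(-2043) = 12258)
q = I*√582104082846/572 (q = √(-1779133 + (-1157 + 348)/(1236 - 92)) = √(-1779133 - 809/1144) = √(-2035328961/1144) = I*√582104082846/572 ≈ 1333.8*I)
c(153) - q = 12258 - I*√582104082846/572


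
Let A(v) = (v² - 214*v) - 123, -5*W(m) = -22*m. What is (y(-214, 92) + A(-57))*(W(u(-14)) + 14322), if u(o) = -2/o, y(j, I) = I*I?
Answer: 11924734096/35 ≈ 3.4071e+8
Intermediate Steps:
y(j, I) = I²
W(m) = 22*m/5 (W(m) = -(-22)*m/5 = 22*m/5)
A(v) = -123 + v² - 214*v
(y(-214, 92) + A(-57))*(W(u(-14)) + 14322) = (92² + (-123 + (-57)² - 214*(-57)))*(22*(-2/(-14))/5 + 14322) = (8464 + (-123 + 3249 + 12198))*(22*(-2*(-1/14))/5 + 14322) = (8464 + 15324)*((22/5)*(⅐) + 14322) = 23788*(22/35 + 14322) = 23788*(501292/35) = 11924734096/35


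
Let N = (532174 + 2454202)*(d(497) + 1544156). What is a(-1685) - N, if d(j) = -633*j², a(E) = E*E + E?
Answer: 462328459778956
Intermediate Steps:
a(E) = E + E² (a(E) = E² + E = E + E²)
N = -462328456941416 (N = (532174 + 2454202)*(-633*497² + 1544156) = 2986376*(-633*247009 + 1544156) = 2986376*(-156356697 + 1544156) = 2986376*(-154812541) = -462328456941416)
a(-1685) - N = -1685*(1 - 1685) - 1*(-462328456941416) = -1685*(-1684) + 462328456941416 = 2837540 + 462328456941416 = 462328459778956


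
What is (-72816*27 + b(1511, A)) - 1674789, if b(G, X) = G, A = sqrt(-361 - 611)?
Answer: -3639310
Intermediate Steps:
A = 18*I*sqrt(3) (A = sqrt(-972) = 18*I*sqrt(3) ≈ 31.177*I)
(-72816*27 + b(1511, A)) - 1674789 = (-72816*27 + 1511) - 1674789 = (-1966032 + 1511) - 1674789 = -1964521 - 1674789 = -3639310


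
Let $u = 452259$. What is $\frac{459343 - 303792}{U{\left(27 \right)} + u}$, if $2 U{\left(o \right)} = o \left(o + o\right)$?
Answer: $\frac{155551}{452988} \approx 0.34339$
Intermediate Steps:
$U{\left(o \right)} = o^{2}$ ($U{\left(o \right)} = \frac{o \left(o + o\right)}{2} = \frac{o 2 o}{2} = \frac{2 o^{2}}{2} = o^{2}$)
$\frac{459343 - 303792}{U{\left(27 \right)} + u} = \frac{459343 - 303792}{27^{2} + 452259} = \frac{155551}{729 + 452259} = \frac{155551}{452988}$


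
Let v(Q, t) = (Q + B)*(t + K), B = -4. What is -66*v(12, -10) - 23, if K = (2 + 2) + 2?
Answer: 2089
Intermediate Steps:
K = 6 (K = 4 + 2 = 6)
v(Q, t) = (-4 + Q)*(6 + t) (v(Q, t) = (Q - 4)*(t + 6) = (-4 + Q)*(6 + t))
-66*v(12, -10) - 23 = -66*(-24 - 4*(-10) + 6*12 + 12*(-10)) - 23 = -66*(-24 + 40 + 72 - 120) - 23 = -66*(-32) - 23 = 2112 - 23 = 2089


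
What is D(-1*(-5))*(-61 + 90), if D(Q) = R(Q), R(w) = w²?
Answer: 725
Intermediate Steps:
D(Q) = Q²
D(-1*(-5))*(-61 + 90) = (-1*(-5))²*(-61 + 90) = 5²*29 = 25*29 = 725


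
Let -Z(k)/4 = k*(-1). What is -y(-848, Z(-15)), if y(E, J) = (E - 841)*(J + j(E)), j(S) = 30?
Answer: -50670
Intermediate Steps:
Z(k) = 4*k (Z(k) = -4*k*(-1) = -(-4)*k = 4*k)
y(E, J) = (-841 + E)*(30 + J) (y(E, J) = (E - 841)*(J + 30) = (-841 + E)*(30 + J))
-y(-848, Z(-15)) = -(-25230 - 3364*(-15) + 30*(-848) - 3392*(-15)) = -(-25230 - 841*(-60) - 25440 - 848*(-60)) = -(-25230 + 50460 - 25440 + 50880) = -1*50670 = -50670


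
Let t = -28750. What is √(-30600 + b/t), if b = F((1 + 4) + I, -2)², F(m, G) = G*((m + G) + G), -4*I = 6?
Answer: I*√40468500046/1150 ≈ 174.93*I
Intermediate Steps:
I = -3/2 (I = -¼*6 = -3/2 ≈ -1.5000)
F(m, G) = G*(m + 2*G) (F(m, G) = G*((G + m) + G) = G*(m + 2*G))
b = 1 (b = (-2*(((1 + 4) - 3/2) + 2*(-2)))² = (-2*((5 - 3/2) - 4))² = (-2*(7/2 - 4))² = (-2*(-½))² = 1² = 1)
√(-30600 + b/t) = √(-30600 + 1/(-28750)) = √(-30600 + 1*(-1/28750)) = √(-30600 - 1/28750) = √(-879750001/28750) = I*√40468500046/1150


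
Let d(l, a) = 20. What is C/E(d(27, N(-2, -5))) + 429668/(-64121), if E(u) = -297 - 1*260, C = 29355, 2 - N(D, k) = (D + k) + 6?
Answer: -2121597031/35715397 ≈ -59.403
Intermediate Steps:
N(D, k) = -4 - D - k (N(D, k) = 2 - ((D + k) + 6) = 2 - (6 + D + k) = 2 + (-6 - D - k) = -4 - D - k)
E(u) = -557 (E(u) = -297 - 260 = -557)
C/E(d(27, N(-2, -5))) + 429668/(-64121) = 29355/(-557) + 429668/(-64121) = 29355*(-1/557) + 429668*(-1/64121) = -29355/557 - 429668/64121 = -2121597031/35715397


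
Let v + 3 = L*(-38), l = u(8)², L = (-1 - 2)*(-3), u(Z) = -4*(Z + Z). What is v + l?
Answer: 3751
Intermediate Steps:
u(Z) = -8*Z
L = 9 (L = -3*(-3) = 9)
l = 4096 (l = (-8*8)² = (-64)² = 4096)
v = -345 (v = -3 + 9*(-38) = -3 - 342 = -345)
v + l = -345 + 4096 = 3751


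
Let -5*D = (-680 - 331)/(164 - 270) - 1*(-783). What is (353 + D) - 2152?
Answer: -1037479/530 ≈ -1957.5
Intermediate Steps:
D = -84009/530 (D = -((-680 - 331)/(164 - 270) - 1*(-783))/5 = -(-1011/(-106) + 783)/5 = -(-1011*(-1/106) + 783)/5 = -(1011/106 + 783)/5 = -1/5*84009/106 = -84009/530 ≈ -158.51)
(353 + D) - 2152 = (353 - 84009/530) - 2152 = 103081/530 - 2152 = -1037479/530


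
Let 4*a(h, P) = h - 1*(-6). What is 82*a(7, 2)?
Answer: 533/2 ≈ 266.50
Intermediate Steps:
a(h, P) = 3/2 + h/4 (a(h, P) = (h - 1*(-6))/4 = (h + 6)/4 = (6 + h)/4 = 3/2 + h/4)
82*a(7, 2) = 82*(3/2 + (¼)*7) = 82*(3/2 + 7/4) = 82*(13/4) = 533/2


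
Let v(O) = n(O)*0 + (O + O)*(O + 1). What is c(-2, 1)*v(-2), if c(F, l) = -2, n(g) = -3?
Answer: -8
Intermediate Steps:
v(O) = 2*O*(1 + O) (v(O) = -3*0 + (O + O)*(O + 1) = 0 + (2*O)*(1 + O) = 0 + 2*O*(1 + O) = 2*O*(1 + O))
c(-2, 1)*v(-2) = -4*(-2)*(1 - 2) = -4*(-2)*(-1) = -2*4 = -8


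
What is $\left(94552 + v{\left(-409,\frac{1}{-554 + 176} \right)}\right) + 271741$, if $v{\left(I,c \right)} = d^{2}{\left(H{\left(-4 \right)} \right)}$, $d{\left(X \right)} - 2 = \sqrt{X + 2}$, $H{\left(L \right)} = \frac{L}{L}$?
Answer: $366300 + 4 \sqrt{3} \approx 3.6631 \cdot 10^{5}$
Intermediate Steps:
$H{\left(L \right)} = 1$
$d{\left(X \right)} = 2 + \sqrt{2 + X}$ ($d{\left(X \right)} = 2 + \sqrt{X + 2} = 2 + \sqrt{2 + X}$)
$v{\left(I,c \right)} = \left(2 + \sqrt{3}\right)^{2}$ ($v{\left(I,c \right)} = \left(2 + \sqrt{2 + 1}\right)^{2} = \left(2 + \sqrt{3}\right)^{2}$)
$\left(94552 + v{\left(-409,\frac{1}{-554 + 176} \right)}\right) + 271741 = \left(94552 + \left(2 + \sqrt{3}\right)^{2}\right) + 271741 = 366293 + \left(2 + \sqrt{3}\right)^{2}$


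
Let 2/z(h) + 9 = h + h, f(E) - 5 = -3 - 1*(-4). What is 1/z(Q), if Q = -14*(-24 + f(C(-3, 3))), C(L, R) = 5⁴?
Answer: 495/2 ≈ 247.50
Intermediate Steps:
C(L, R) = 625
f(E) = 6 (f(E) = 5 + (-3 - 1*(-4)) = 5 + (-3 + 4) = 5 + 1 = 6)
Q = 252 (Q = -14*(-24 + 6) = -14*(-18) = 252)
z(h) = 2/(-9 + 2*h) (z(h) = 2/(-9 + (h + h)) = 2/(-9 + 2*h))
1/z(Q) = 1/(2/(-9 + 2*252)) = 1/(2/(-9 + 504)) = 1/(2/495) = 495/2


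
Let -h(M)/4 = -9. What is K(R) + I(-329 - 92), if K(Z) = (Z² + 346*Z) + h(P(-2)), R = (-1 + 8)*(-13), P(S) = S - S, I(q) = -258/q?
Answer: -9753891/421 ≈ -23168.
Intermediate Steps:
P(S) = 0
h(M) = 36 (h(M) = -4*(-9) = 36)
R = -91 (R = 7*(-13) = -91)
K(Z) = 36 + Z² + 346*Z (K(Z) = (Z² + 346*Z) + 36 = 36 + Z² + 346*Z)
K(R) + I(-329 - 92) = (36 + (-91)² + 346*(-91)) - 258/(-329 - 92) = (36 + 8281 - 31486) - 258/(-421) = -23169 - 258*(-1/421) = -23169 + 258/421 = -9753891/421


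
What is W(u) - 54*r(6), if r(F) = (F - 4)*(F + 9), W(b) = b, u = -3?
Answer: -1623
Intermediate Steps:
r(F) = (-4 + F)*(9 + F)
W(u) - 54*r(6) = -3 - 54*(-36 + 6² + 5*6) = -3 - 54*(-36 + 36 + 30) = -3 - 54*30 = -3 - 1620 = -1623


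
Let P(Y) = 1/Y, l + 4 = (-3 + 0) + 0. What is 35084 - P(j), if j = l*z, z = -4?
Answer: 982351/28 ≈ 35084.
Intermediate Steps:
l = -7 (l = -4 + ((-3 + 0) + 0) = -4 + (-3 + 0) = -4 - 3 = -7)
j = 28 (j = -7*(-4) = 28)
35084 - P(j) = 35084 - 1/28 = 982351/28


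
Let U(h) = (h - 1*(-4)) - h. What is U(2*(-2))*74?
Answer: 296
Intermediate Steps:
U(h) = 4 (U(h) = (h + 4) - h = (4 + h) - h = 4)
U(2*(-2))*74 = 4*74 = 296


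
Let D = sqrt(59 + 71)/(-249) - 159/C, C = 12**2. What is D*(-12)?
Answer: 53/4 + 4*sqrt(130)/83 ≈ 13.799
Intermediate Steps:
C = 144
D = -53/48 - sqrt(130)/249 (D = sqrt(59 + 71)/(-249) - 159/144 = sqrt(130)*(-1/249) - 159*1/144 = -sqrt(130)/249 - 53/48 = -53/48 - sqrt(130)/249 ≈ -1.1500)
D*(-12) = (-53/48 - sqrt(130)/249)*(-12) = 53/4 + 4*sqrt(130)/83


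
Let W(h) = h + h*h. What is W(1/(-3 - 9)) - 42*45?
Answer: -272171/144 ≈ -1890.1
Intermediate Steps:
W(h) = h + h²
W(1/(-3 - 9)) - 42*45 = (1 + 1/(-3 - 9))/(-3 - 9) - 42*45 = (1 + 1/(-12))/(-12) - 1890 = -(1 - 1/12)/12 - 1890 = -1/12*11/12 - 1890 = -11/144 - 1890 = -272171/144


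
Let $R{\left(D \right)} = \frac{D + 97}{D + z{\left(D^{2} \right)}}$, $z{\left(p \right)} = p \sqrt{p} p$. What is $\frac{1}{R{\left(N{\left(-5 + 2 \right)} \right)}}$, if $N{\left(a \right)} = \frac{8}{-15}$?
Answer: $- \frac{372232}{73254375} \approx -0.0050814$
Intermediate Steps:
$N{\left(a \right)} = - \frac{8}{15}$ ($N{\left(a \right)} = 8 \left(- \frac{1}{15}\right) = - \frac{8}{15}$)
$z{\left(p \right)} = p^{\frac{5}{2}}$ ($z{\left(p \right)} = p^{\frac{3}{2}} p = p^{\frac{5}{2}}$)
$R{\left(D \right)} = \frac{97 + D}{D + \left(D^{2}\right)^{\frac{5}{2}}}$ ($R{\left(D \right)} = \frac{D + 97}{D + \left(D^{2}\right)^{\frac{5}{2}}} = \frac{97 + D}{D + \left(D^{2}\right)^{\frac{5}{2}}}$)
$\frac{1}{R{\left(N{\left(-5 + 2 \right)} \right)}} = \frac{1}{\frac{1}{- \frac{8}{15} + \left(\left(- \frac{8}{15}\right)^{2}\right)^{\frac{5}{2}}} \left(97 - \frac{8}{15}\right)} = \frac{1}{\frac{1}{- \frac{8}{15} + \left(\frac{64}{225}\right)^{\frac{5}{2}}} \cdot \frac{1447}{15}} = \frac{1}{\frac{1}{- \frac{8}{15} + \frac{32768}{759375}} \cdot \frac{1447}{15}} = \frac{1}{\frac{1}{- \frac{372232}{759375}} \cdot \frac{1447}{15}} = \frac{1}{\left(- \frac{759375}{372232}\right) \frac{1447}{15}} = \frac{1}{- \frac{73254375}{372232}} = - \frac{372232}{73254375}$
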